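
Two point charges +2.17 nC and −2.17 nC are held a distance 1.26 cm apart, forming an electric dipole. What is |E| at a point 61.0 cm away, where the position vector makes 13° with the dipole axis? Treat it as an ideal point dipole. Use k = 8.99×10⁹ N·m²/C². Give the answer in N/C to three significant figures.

E ≈ 2.12 N/C

Dipole moment p = qd = (2.17×10⁻⁹ C)(0.0126 m) = 2.734×10⁻¹¹ C·m.
At angle θ the dipole field magnitude is E = (kp/r³)·√(1 + 3cos²θ).
kp/r³ = (8.99×10⁹)(2.734×10⁻¹¹) / (0.610)³ = 1.083 N/C.
√(1 + 3cos²13°) = √(1 + 3·0.9494) = √3.8482 ≈ 1.9617.
E ≈ 1.083 × 1.962 = 2.124 N/C.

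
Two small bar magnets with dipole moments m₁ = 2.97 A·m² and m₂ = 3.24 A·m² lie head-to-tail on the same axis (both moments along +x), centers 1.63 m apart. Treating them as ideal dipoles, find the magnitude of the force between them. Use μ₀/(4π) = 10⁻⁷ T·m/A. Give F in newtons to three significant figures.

On-axis B of dipole 1: B = (μ₀/4π)·2m₁/r³. Force on dipole 2: F = m₂·dB/dr.
dB/dr = −(μ₀/4π)·6m₁/r⁴, so |F| = (μ₀/4π)·6m₁m₂/r⁴.
F = 6(10⁻⁷)(2.97)(3.24)/(1.63)⁴ = 8.179×10⁻⁷ N.

F ≈ 8.18×10⁻⁷ N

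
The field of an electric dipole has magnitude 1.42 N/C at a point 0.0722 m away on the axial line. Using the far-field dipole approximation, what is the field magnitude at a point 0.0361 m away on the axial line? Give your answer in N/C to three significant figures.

E ≈ 11.4 N/C

Dipole fields scale as 1/r³ in the far field; the geometry is the same at both points.
E₂ = E₁ · (r₁/r₂)³ = 1.42 · (0.0722/0.0361)³.
(r₁/r₂)³ = (2)³ = 8.
E₂ ≈ 11.36 N/C.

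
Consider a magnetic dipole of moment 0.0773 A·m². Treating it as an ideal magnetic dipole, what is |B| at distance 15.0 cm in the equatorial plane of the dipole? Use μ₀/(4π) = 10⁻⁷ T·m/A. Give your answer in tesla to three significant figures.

In the equatorial plane B = (μ₀/4π)·m/r³ (half the axial value).
B = (10⁻⁷)·(0.0773) / (0.150)³ = 2.290×10⁻⁶ T.

B ≈ 2.29×10⁻⁶ T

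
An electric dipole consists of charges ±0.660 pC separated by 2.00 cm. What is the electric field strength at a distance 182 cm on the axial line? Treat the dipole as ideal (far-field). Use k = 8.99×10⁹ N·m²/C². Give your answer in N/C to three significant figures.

E ≈ 3.94×10⁻⁵ N/C

Dipole moment p = qd = (6.60×10⁻¹³ C)(0.0200 m) = 1.32×10⁻¹⁴ C·m.
On the dipole axis E = 2kp/r³.
E = 2·(8.99×10⁹)(1.32×10⁻¹⁴) / (1.82)³ = 3.937×10⁻⁵ N/C.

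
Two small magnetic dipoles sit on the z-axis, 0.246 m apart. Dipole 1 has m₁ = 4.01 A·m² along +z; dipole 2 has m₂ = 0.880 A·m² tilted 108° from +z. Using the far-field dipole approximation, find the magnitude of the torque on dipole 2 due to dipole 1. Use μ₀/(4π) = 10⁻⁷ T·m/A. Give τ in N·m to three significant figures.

Dipole B is on the axis of dipole A, so B₁ there is axial: B₁ = (μ₀/4π)·2m₁/r³ along +z.
B₁ = 2(10⁻⁷)(4.01)/(0.246)³ = 5.387×10⁻⁵ T.
τ = m₂ B₁ sinθ.
τ = (0.880)(5.387×10⁻⁵)·sin108° = 4.509×10⁻⁵ N·m.

τ ≈ 4.51×10⁻⁵ N·m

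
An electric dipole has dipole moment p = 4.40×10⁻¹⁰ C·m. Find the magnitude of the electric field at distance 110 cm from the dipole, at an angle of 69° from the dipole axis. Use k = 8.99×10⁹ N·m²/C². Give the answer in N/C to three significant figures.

E ≈ 3.50 N/C

At angle θ the dipole field magnitude is E = (kp/r³)·√(1 + 3cos²θ).
kp/r³ = (8.99×10⁹)(4.40×10⁻¹⁰) / (1.10)³ = 2.972 N/C.
√(1 + 3cos²69°) = √(1 + 3·0.1284) = √1.3853 ≈ 1.1770.
E ≈ 2.972 × 1.177 = 3.498 N/C.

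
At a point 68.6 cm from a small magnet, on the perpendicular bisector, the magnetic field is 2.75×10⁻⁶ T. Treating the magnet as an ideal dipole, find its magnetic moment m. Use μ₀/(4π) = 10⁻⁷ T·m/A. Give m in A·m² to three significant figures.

m ≈ 8.88 A·m²

In the equatorial plane B = (μ₀/4π)·m/r³, so m = Br³·4π/(μ₀).
m = (2.75×10⁻⁶)·(0.686)³ / (10⁻⁷) = 8.878 A·m².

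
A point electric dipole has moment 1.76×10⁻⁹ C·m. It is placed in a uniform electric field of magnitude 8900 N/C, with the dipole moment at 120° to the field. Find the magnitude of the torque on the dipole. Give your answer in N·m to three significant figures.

τ ≈ 1.36×10⁻⁵ N·m

Torque on an electric dipole: τ = pE sinθ.
τ = (1.76×10⁻⁹)(8900)·sin120° = 1.357×10⁻⁵ N·m.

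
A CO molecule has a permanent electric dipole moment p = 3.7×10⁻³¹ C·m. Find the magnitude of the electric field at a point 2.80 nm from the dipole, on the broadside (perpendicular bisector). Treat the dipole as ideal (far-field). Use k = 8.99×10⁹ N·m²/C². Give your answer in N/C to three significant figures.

In the equatorial plane E = kp/r³.
E = (8.99×10⁹)(3.70×10⁻³¹) / (2.80×10⁻⁹)³ = 1.515×10⁵ N/C.

E ≈ 1.52×10⁵ N/C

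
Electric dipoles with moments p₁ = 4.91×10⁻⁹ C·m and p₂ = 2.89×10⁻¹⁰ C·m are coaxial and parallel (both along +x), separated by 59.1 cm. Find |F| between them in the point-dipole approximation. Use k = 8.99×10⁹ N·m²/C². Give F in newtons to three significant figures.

F ≈ 6.27×10⁻⁷ N

On-axis field of dipole 1 at distance r: E = 2kp₁/r³. Force on dipole 2 is F = p₂·dE/dr (gradient along axis).
dE/dr = −6kp₁/r⁴, so |F| = 6kp₁p₂/r⁴ (attractive for aligned moments).
F = 6(8.99×10⁹)(4.91×10⁻⁹)(2.89×10⁻¹⁰)/(0.591)⁴ = 6.274×10⁻⁷ N.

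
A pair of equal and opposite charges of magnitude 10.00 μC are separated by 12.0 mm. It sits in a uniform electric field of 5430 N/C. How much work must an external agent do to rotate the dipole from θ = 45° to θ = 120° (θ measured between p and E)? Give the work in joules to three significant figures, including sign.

Dipole moment p = qd = (1.00×10⁻⁵ C)(0.0120 m) = 1.20×10⁻⁷ C·m.
W_ext = ΔU = U(θ₂) − U(θ₁) = −pE cosθ₂ − (−pE cosθ₁) = pE(cosθ₁ − cosθ₂).
W = (1.20×10⁻⁷)(5430)·(cos45° − cos120°) = (6.516×10⁻⁴)·(+1.2071) = 7.866×10⁻⁴ J.

W ≈ 7.87×10⁻⁴ J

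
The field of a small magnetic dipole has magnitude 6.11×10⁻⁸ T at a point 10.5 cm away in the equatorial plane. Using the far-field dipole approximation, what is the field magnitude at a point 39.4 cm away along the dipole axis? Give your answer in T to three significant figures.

B ≈ 2.31×10⁻⁹ T

Dipole fields scale as 1/r³ in the far field.
The axial field is twice the equatorial field at the same r, so the geometry factor is 2/1.
B₂ = B₁ · (2/1) · (r₁/r₂)³ = 6.11×10⁻⁸ · 2 · (10.5/39.4)³.
(r₁/r₂)³ = (0.2665)³ = 0.01893.
B₂ ≈ 2.313×10⁻⁹ T.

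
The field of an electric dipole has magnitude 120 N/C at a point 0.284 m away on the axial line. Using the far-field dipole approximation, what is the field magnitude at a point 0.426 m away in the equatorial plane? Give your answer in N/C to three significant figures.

E ≈ 17.8 N/C

Dipole fields scale as 1/r³ in the far field.
The axial field is twice the equatorial field at the same r, so the geometry factor is 1/2.
E₂ = E₁ · (1/2) · (r₁/r₂)³ = 120 · 0.5 · (0.284/0.426)³.
(r₁/r₂)³ = (0.6667)³ = 0.2963.
E₂ ≈ 17.78 N/C.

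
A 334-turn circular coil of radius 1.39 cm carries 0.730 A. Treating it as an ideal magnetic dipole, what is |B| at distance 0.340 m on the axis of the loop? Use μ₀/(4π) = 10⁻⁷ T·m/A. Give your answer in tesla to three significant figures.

B ≈ 7.53×10⁻⁷ T

m = NIA = NIπa² = 334·(0.730)·π·(0.0139)² = 0.148 A·m².
On axis B = (μ₀/4π)·2m/r³.
B = 2·(10⁻⁷)·(0.148) / (0.340)³ = 7.531×10⁻⁷ T.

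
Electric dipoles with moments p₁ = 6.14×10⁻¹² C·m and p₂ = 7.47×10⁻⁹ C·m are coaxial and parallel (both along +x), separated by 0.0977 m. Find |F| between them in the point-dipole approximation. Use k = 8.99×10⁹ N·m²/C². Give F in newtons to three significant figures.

F ≈ 2.72×10⁻⁵ N

On-axis field of dipole 1 at distance r: E = 2kp₁/r³. Force on dipole 2 is F = p₂·dE/dr (gradient along axis).
dE/dr = −6kp₁/r⁴, so |F| = 6kp₁p₂/r⁴ (attractive for aligned moments).
F = 6(8.99×10⁹)(6.14×10⁻¹²)(7.47×10⁻⁹)/(0.0977)⁴ = 2.715×10⁻⁵ N.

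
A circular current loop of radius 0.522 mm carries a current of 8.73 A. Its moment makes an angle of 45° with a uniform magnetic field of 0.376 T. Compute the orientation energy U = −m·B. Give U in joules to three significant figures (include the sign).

Magnetic moment m = IA = Iπa² = (8.73)·π·(5.22×10⁻⁴)² = 7.473×10⁻⁶ A·m².
U = −m·B = −mB cosθ.
U = −(7.473×10⁻⁶)(0.376)·cos45° = -1.987×10⁻⁶ J.

U ≈ -1.99×10⁻⁶ J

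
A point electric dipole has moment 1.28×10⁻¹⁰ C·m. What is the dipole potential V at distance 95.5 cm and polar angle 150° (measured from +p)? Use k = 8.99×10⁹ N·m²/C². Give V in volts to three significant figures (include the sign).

The dipole potential is V = kp cosθ / r².
V = (8.99×10⁹)(1.28×10⁻¹⁰)·cos150° / (0.955)² = -1.093 V.

V ≈ -1.09 V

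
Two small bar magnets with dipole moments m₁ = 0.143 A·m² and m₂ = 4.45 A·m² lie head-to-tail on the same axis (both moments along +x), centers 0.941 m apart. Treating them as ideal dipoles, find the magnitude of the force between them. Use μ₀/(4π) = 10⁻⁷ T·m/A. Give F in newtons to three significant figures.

On-axis B of dipole 1: B = (μ₀/4π)·2m₁/r³. Force on dipole 2: F = m₂·dB/dr.
dB/dr = −(μ₀/4π)·6m₁/r⁴, so |F| = (μ₀/4π)·6m₁m₂/r⁴.
F = 6(10⁻⁷)(0.143)(4.45)/(0.941)⁴ = 4.870×10⁻⁷ N.

F ≈ 4.87×10⁻⁷ N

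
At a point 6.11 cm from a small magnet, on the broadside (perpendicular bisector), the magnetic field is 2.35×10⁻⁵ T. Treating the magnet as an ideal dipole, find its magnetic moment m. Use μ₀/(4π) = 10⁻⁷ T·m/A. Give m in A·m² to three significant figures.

In the equatorial plane B = (μ₀/4π)·m/r³, so m = Br³·4π/(μ₀).
m = (2.35×10⁻⁵)·(0.0611)³ / (10⁻⁷) = 0.05360 A·m².

m ≈ 0.0536 A·m²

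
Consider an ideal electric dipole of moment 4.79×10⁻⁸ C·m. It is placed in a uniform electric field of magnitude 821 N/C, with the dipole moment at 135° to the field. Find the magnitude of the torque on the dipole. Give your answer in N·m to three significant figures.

τ ≈ 2.78×10⁻⁵ N·m

Torque on an electric dipole: τ = pE sinθ.
τ = (4.79×10⁻⁸)(821)·sin135° = 2.781×10⁻⁵ N·m.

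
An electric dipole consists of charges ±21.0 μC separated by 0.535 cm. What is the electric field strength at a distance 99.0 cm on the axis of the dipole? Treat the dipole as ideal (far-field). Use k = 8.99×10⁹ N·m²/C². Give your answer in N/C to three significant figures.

E ≈ 2080 N/C

Dipole moment p = qd = (2.10×10⁻⁵ C)(0.00535 m) = 1.124×10⁻⁷ C·m.
On the dipole axis E = 2kp/r³.
E = 2·(8.99×10⁹)(1.124×10⁻⁷) / (0.990)³ = 2083 N/C.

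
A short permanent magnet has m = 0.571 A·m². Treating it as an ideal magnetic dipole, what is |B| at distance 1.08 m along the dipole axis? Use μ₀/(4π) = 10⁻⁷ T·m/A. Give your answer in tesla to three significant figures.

B ≈ 9.07×10⁻⁸ T

On axis B = (μ₀/4π)·2m/r³.
B = 2·(10⁻⁷)·(0.571) / (1.08)³ = 9.066×10⁻⁸ T.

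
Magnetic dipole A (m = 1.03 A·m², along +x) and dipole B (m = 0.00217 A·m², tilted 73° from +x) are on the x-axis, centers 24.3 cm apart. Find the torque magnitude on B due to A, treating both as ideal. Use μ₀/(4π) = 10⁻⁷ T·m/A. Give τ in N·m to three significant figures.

Dipole B is on the axis of dipole A, so B₁ there is axial: B₁ = (μ₀/4π)·2m₁/r³ along +x.
B₁ = 2(10⁻⁷)(1.03)/(0.243)³ = 1.436×10⁻⁵ T.
τ = m₂ B₁ sinθ.
τ = (0.00217)(1.436×10⁻⁵)·sin73° = 2.979×10⁻⁸ N·m.

τ ≈ 2.98×10⁻⁸ N·m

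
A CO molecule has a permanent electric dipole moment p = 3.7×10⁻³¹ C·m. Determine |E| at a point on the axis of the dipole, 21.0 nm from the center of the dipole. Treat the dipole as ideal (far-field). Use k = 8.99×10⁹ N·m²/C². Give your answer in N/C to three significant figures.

On the dipole axis E = 2kp/r³.
E = 2·(8.99×10⁹)(3.70×10⁻³¹) / (2.10×10⁻⁸)³ = 718.3 N/C.

E ≈ 718 N/C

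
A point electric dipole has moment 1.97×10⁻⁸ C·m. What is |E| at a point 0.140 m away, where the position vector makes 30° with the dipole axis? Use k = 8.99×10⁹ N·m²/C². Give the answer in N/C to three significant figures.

E ≈ 1.16×10⁵ N/C

At angle θ the dipole field magnitude is E = (kp/r³)·√(1 + 3cos²θ).
kp/r³ = (8.99×10⁹)(1.97×10⁻⁸) / (0.140)³ = 6.454×10⁴ N/C.
√(1 + 3cos²30°) = √(1 + 3·0.7500) = √3.2500 ≈ 1.8028.
E ≈ 6.454×10⁴ × 1.803 = 1.164×10⁵ N/C.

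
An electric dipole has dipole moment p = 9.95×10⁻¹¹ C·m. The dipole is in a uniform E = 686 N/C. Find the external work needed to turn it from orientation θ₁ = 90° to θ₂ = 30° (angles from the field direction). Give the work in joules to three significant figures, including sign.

W_ext = ΔU = U(θ₂) − U(θ₁) = −pE cosθ₂ − (−pE cosθ₁) = pE(cosθ₁ − cosθ₂).
W = (9.95×10⁻¹¹)(686)·(cos90° − cos30°) = (6.826×10⁻⁸)·(-0.8660) = -5.911×10⁻⁸ J.

W ≈ -5.91×10⁻⁸ J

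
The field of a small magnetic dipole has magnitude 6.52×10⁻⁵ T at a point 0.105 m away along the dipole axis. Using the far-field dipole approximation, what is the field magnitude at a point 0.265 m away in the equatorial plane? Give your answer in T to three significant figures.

Dipole fields scale as 1/r³ in the far field.
The axial field is twice the equatorial field at the same r, so the geometry factor is 1/2.
B₂ = B₁ · (1/2) · (r₁/r₂)³ = 6.52×10⁻⁵ · 0.5 · (0.105/0.265)³.
(r₁/r₂)³ = (0.3962)³ = 0.06221.
B₂ ≈ 2.028×10⁻⁶ T.

B ≈ 2.03×10⁻⁶ T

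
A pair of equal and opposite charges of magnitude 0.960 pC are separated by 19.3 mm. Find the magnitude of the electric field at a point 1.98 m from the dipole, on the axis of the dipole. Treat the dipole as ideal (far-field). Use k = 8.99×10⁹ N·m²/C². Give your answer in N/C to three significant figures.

Dipole moment p = qd = (9.60×10⁻¹³ C)(0.0193 m) = 1.853×10⁻¹⁴ C·m.
On the dipole axis E = 2kp/r³.
E = 2·(8.99×10⁹)(1.853×10⁻¹⁴) / (1.98)³ = 4.292×10⁻⁵ N/C.

E ≈ 4.29×10⁻⁵ N/C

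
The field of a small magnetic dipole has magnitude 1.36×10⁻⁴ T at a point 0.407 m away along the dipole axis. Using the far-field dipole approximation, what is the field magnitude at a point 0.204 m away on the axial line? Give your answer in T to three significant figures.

B ≈ 0.00108 T

Dipole fields scale as 1/r³ in the far field; the geometry is the same at both points.
B₂ = B₁ · (r₁/r₂)³ = 1.36×10⁻⁴ · (0.407/0.204)³.
(r₁/r₂)³ = (1.995)³ = 7.941.
B₂ ≈ 0.001080 T.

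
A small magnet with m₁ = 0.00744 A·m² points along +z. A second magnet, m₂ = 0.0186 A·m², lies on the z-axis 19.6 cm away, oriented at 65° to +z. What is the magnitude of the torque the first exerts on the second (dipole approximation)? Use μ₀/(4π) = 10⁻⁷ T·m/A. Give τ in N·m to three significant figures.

τ ≈ 3.33×10⁻⁹ N·m

Dipole B is on the axis of dipole A, so B₁ there is axial: B₁ = (μ₀/4π)·2m₁/r³ along +z.
B₁ = 2(10⁻⁷)(0.00744)/(0.196)³ = 1.976×10⁻⁷ T.
τ = m₂ B₁ sinθ.
τ = (0.0186)(1.976×10⁻⁷)·sin65° = 3.331×10⁻⁹ N·m.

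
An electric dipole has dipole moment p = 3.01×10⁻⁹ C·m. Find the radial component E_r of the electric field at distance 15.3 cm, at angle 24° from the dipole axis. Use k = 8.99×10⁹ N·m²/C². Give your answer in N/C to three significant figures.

E_r ≈ 1.38×10⁴ N/C

For a dipole, E_r = (2kp cosθ)/r³.
kp/r³ = (8.99×10⁹)(3.01×10⁻⁹)/(0.153)³ = 7555 N/C.
E_r = 2·7555·cos24° = 1.380×10⁴ N/C.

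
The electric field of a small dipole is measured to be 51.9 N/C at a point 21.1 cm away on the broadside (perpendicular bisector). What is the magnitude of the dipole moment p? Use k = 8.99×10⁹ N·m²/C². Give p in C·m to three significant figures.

In the equatorial plane E = kp/r³, so p = Er³/(k).
p = (51.9)·(0.211)³ / (8.99×10⁹) = 5.423×10⁻¹¹ C·m.

p ≈ 5.42×10⁻¹¹ C·m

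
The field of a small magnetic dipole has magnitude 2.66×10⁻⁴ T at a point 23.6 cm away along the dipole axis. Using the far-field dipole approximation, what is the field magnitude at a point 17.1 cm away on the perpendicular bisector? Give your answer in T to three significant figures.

Dipole fields scale as 1/r³ in the far field.
The axial field is twice the equatorial field at the same r, so the geometry factor is 1/2.
B₂ = B₁ · (1/2) · (r₁/r₂)³ = 2.66×10⁻⁴ · 0.5 · (23.6/17.1)³.
(r₁/r₂)³ = (1.38)³ = 2.629.
B₂ ≈ 3.496×10⁻⁴ T.

B ≈ 3.50×10⁻⁴ T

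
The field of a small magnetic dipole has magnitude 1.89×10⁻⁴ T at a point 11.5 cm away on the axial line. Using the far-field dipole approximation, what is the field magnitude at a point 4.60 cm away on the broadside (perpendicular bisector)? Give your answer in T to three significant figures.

Dipole fields scale as 1/r³ in the far field.
The axial field is twice the equatorial field at the same r, so the geometry factor is 1/2.
B₂ = B₁ · (1/2) · (r₁/r₂)³ = 1.89×10⁻⁴ · 0.5 · (11.5/4.60)³.
(r₁/r₂)³ = (2.5)³ = 15.62.
B₂ ≈ 0.001477 T.

B ≈ 0.00148 T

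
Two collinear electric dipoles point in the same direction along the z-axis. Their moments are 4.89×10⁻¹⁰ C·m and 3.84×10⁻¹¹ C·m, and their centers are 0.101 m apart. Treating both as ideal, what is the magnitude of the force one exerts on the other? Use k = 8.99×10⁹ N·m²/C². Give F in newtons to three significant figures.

On-axis field of dipole 1 at distance r: E = 2kp₁/r³. Force on dipole 2 is F = p₂·dE/dr (gradient along axis).
dE/dr = −6kp₁/r⁴, so |F| = 6kp₁p₂/r⁴ (attractive for aligned moments).
F = 6(8.99×10⁹)(4.89×10⁻¹⁰)(3.84×10⁻¹¹)/(0.101)⁴ = 9.733×10⁻⁶ N.

F ≈ 9.73×10⁻⁶ N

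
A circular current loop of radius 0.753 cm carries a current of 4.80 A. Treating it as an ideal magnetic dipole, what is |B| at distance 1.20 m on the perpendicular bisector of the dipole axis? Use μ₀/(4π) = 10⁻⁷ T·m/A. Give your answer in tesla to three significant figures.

B ≈ 4.95×10⁻¹¹ T

Magnetic moment m = IA = Iπa² = (4.80)·π·(0.00753)² = 8.55×10⁻⁴ A·m².
In the equatorial plane B = (μ₀/4π)·m/r³ (half the axial value).
B = (10⁻⁷)·(8.55×10⁻⁴) / (1.20)³ = 4.948×10⁻¹¹ T.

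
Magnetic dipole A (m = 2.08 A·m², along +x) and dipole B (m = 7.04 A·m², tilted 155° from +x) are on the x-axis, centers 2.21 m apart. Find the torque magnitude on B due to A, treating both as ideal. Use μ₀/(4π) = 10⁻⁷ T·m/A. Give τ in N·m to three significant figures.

τ ≈ 1.15×10⁻⁷ N·m

Dipole B is on the axis of dipole A, so B₁ there is axial: B₁ = (μ₀/4π)·2m₁/r³ along +x.
B₁ = 2(10⁻⁷)(2.08)/(2.21)³ = 3.854×10⁻⁸ T.
τ = m₂ B₁ sinθ.
τ = (7.04)(3.854×10⁻⁸)·sin155° = 1.147×10⁻⁷ N·m.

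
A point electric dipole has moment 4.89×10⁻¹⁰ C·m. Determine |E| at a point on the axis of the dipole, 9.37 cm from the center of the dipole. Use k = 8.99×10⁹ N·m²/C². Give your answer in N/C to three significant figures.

On the dipole axis E = 2kp/r³.
E = 2·(8.99×10⁹)(4.89×10⁻¹⁰) / (0.0937)³ = 1.069×10⁴ N/C.

E ≈ 1.07×10⁴ N/C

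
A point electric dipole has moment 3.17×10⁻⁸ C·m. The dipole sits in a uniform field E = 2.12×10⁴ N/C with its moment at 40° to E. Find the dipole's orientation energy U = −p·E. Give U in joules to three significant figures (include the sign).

U = −p·E = −pE cosθ.
U = −(3.17×10⁻⁸)(2.12×10⁴)·cos40° = -5.148×10⁻⁴ J.

U ≈ -5.15×10⁻⁴ J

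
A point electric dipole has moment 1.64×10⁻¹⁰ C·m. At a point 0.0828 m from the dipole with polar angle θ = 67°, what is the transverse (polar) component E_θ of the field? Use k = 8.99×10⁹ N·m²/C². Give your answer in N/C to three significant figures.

For a dipole, E_θ = (kp sinθ)/r³.
kp/r³ = (8.99×10⁹)(1.64×10⁻¹⁰)/(0.0828)³ = 2597 N/C.
E_θ = 2597·sin67° = 2391 N/C.

E_θ ≈ 2390 N/C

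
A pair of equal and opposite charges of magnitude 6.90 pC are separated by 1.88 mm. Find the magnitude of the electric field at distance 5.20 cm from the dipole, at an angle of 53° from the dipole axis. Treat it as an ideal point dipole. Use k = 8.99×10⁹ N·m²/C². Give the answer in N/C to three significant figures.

Dipole moment p = qd = (6.90×10⁻¹² C)(0.00188 m) = 1.297×10⁻¹⁴ C·m.
At angle θ the dipole field magnitude is E = (kp/r³)·√(1 + 3cos²θ).
kp/r³ = (8.99×10⁹)(1.297×10⁻¹⁴) / (0.0520)³ = 0.8293 N/C.
√(1 + 3cos²53°) = √(1 + 3·0.3622) = √2.0865 ≈ 1.4445.
E ≈ 0.8293 × 1.444 = 1.198 N/C.

E ≈ 1.20 N/C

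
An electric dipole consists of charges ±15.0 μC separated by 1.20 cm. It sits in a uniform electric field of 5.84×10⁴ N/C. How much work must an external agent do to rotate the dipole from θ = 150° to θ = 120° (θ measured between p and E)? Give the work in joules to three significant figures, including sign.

W ≈ -0.00385 J

Dipole moment p = qd = (1.50×10⁻⁵ C)(0.0120 m) = 1.80×10⁻⁷ C·m.
W_ext = ΔU = U(θ₂) − U(θ₁) = −pE cosθ₂ − (−pE cosθ₁) = pE(cosθ₁ − cosθ₂).
W = (1.80×10⁻⁷)(5.84×10⁴)·(cos150° − cos120°) = (0.01051)·(-0.3660) = -0.003848 J.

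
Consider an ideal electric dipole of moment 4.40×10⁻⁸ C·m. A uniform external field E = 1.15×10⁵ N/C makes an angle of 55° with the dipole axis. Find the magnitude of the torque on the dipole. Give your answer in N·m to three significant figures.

τ ≈ 0.00414 N·m

Torque on an electric dipole: τ = pE sinθ.
τ = (4.40×10⁻⁸)(1.15×10⁵)·sin55° = 0.004145 N·m.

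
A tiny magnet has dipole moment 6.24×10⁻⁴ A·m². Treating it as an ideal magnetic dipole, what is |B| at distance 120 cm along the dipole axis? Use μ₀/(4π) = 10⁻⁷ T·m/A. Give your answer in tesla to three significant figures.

B ≈ 7.22×10⁻¹¹ T

On axis B = (μ₀/4π)·2m/r³.
B = 2·(10⁻⁷)·(6.24×10⁻⁴) / (1.20)³ = 7.222×10⁻¹¹ T.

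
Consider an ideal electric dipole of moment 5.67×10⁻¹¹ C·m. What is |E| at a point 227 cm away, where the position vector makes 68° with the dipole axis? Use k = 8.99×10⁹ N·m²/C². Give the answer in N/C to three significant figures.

E ≈ 0.0519 N/C

At angle θ the dipole field magnitude is E = (kp/r³)·√(1 + 3cos²θ).
kp/r³ = (8.99×10⁹)(5.67×10⁻¹¹) / (2.27)³ = 0.04358 N/C.
√(1 + 3cos²68°) = √(1 + 3·0.1403) = √1.4210 ≈ 1.1921.
E ≈ 0.04358 × 1.192 = 0.05195 N/C.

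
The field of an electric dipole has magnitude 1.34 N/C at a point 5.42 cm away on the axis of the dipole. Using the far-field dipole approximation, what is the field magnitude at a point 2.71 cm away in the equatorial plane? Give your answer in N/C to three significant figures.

E ≈ 5.36 N/C

Dipole fields scale as 1/r³ in the far field.
The axial field is twice the equatorial field at the same r, so the geometry factor is 1/2.
E₂ = E₁ · (1/2) · (r₁/r₂)³ = 1.34 · 0.5 · (5.42/2.71)³.
(r₁/r₂)³ = (2)³ = 8.
E₂ ≈ 5.360 N/C.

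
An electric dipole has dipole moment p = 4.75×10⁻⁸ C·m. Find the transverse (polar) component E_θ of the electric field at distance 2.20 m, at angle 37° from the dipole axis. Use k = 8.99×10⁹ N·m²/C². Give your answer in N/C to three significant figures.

For a dipole, E_θ = (kp sinθ)/r³.
kp/r³ = (8.99×10⁹)(4.75×10⁻⁸)/(2.20)³ = 40.10 N/C.
E_θ = 40.10·sin37° = 24.14 N/C.

E_θ ≈ 24.1 N/C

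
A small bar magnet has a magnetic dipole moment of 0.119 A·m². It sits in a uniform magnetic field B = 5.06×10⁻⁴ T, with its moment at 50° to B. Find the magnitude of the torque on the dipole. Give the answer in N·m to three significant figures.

τ ≈ 4.61×10⁻⁵ N·m

Torque on a magnetic dipole: τ = mB sinθ.
τ = (0.119)(5.06×10⁻⁴)·sin50° = 4.613×10⁻⁵ N·m.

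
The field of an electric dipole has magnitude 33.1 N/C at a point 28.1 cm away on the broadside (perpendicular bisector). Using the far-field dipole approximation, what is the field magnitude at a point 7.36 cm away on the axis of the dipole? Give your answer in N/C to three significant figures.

Dipole fields scale as 1/r³ in the far field.
The axial field is twice the equatorial field at the same r, so the geometry factor is 2/1.
E₂ = E₁ · (2/1) · (r₁/r₂)³ = 33.1 · 2 · (28.1/7.36)³.
(r₁/r₂)³ = (3.818)³ = 55.65.
E₂ ≈ 3684 N/C.

E ≈ 3680 N/C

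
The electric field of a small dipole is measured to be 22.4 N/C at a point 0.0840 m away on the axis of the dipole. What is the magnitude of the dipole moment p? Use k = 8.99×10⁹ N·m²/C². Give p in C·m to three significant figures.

On axis E = 2kp/r³, so p = Er³/(2k).
p = (22.4)·(0.0840)³ / (2·8.99×10⁹) = 7.384×10⁻¹³ C·m.

p ≈ 7.38×10⁻¹³ C·m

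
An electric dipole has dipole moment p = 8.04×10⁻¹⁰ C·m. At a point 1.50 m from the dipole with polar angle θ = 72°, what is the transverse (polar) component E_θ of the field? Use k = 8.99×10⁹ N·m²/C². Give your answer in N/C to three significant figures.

E_θ ≈ 2.04 N/C

For a dipole, E_θ = (kp sinθ)/r³.
kp/r³ = (8.99×10⁹)(8.04×10⁻¹⁰)/(1.50)³ = 2.142 N/C.
E_θ = 2.142·sin72° = 2.037 N/C.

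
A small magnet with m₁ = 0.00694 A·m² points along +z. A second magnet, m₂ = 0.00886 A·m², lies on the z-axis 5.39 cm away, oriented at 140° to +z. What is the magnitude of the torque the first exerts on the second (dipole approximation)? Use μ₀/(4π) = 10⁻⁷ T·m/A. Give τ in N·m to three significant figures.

τ ≈ 5.05×10⁻⁸ N·m

Dipole B is on the axis of dipole A, so B₁ there is axial: B₁ = (μ₀/4π)·2m₁/r³ along +z.
B₁ = 2(10⁻⁷)(0.00694)/(0.0539)³ = 8.864×10⁻⁶ T.
τ = m₂ B₁ sinθ.
τ = (0.00886)(8.864×10⁻⁶)·sin140° = 5.048×10⁻⁸ N·m.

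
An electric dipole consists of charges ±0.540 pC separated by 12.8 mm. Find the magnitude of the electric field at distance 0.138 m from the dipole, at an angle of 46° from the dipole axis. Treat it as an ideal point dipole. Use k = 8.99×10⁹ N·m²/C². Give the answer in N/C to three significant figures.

E ≈ 0.0370 N/C

Dipole moment p = qd = (5.40×10⁻¹³ C)(0.0128 m) = 6.912×10⁻¹⁵ C·m.
At angle θ the dipole field magnitude is E = (kp/r³)·√(1 + 3cos²θ).
kp/r³ = (8.99×10⁹)(6.912×10⁻¹⁵) / (0.138)³ = 0.02364 N/C.
√(1 + 3cos²46°) = √(1 + 3·0.4826) = √2.4477 ≈ 1.5645.
E ≈ 0.02364 × 1.564 = 0.03699 N/C.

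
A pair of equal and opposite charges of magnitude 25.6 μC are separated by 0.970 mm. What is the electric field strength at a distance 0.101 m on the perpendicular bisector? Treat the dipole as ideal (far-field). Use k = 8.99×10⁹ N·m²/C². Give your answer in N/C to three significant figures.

E ≈ 2.17×10⁵ N/C

Dipole moment p = qd = (2.56×10⁻⁵ C)(9.70×10⁻⁴ m) = 2.483×10⁻⁸ C·m.
In the equatorial plane E = kp/r³.
E = (8.99×10⁹)(2.483×10⁻⁸) / (0.101)³ = 2.167×10⁵ N/C.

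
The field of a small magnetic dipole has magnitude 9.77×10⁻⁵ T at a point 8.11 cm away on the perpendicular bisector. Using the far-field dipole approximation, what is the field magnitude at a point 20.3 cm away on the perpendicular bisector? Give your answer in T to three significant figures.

Dipole fields scale as 1/r³ in the far field; the geometry is the same at both points.
B₂ = B₁ · (r₁/r₂)³ = 9.77×10⁻⁵ · (8.11/20.3)³.
(r₁/r₂)³ = (0.3995)³ = 0.06376.
B₂ ≈ 6.230×10⁻⁶ T.

B ≈ 6.23×10⁻⁶ T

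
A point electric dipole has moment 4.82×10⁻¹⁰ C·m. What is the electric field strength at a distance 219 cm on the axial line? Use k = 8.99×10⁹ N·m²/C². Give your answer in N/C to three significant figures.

E ≈ 0.825 N/C

On the dipole axis E = 2kp/r³.
E = 2·(8.99×10⁹)(4.82×10⁻¹⁰) / (2.19)³ = 0.8251 N/C.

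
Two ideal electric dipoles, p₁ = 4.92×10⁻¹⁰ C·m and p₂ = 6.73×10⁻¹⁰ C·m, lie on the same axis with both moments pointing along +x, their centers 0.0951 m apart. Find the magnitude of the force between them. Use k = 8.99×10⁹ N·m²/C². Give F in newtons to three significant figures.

On-axis field of dipole 1 at distance r: E = 2kp₁/r³. Force on dipole 2 is F = p₂·dE/dr (gradient along axis).
dE/dr = −6kp₁/r⁴, so |F| = 6kp₁p₂/r⁴ (attractive for aligned moments).
F = 6(8.99×10⁹)(4.92×10⁻¹⁰)(6.73×10⁻¹⁰)/(0.0951)⁴ = 2.184×10⁻⁴ N.

F ≈ 2.18×10⁻⁴ N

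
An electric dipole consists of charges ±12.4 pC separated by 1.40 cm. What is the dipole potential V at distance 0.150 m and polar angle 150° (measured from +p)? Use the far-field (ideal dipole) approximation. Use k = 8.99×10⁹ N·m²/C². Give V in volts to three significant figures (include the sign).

Dipole moment p = qd = (1.24×10⁻¹¹ C)(0.0140 m) = 1.736×10⁻¹³ C·m.
The dipole potential is V = kp cosθ / r².
V = (8.99×10⁹)(1.736×10⁻¹³)·cos150° / (0.150)² = -0.06007 V.

V ≈ -0.0601 V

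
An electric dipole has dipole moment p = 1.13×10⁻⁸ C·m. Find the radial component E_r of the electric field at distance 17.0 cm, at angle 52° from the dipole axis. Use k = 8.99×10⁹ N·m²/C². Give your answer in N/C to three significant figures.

For a dipole, E_r = (2kp cosθ)/r³.
kp/r³ = (8.99×10⁹)(1.13×10⁻⁸)/(0.170)³ = 2.068×10⁴ N/C.
E_r = 2·2.068×10⁴·cos52° = 2.546×10⁴ N/C.

E_r ≈ 2.55×10⁴ N/C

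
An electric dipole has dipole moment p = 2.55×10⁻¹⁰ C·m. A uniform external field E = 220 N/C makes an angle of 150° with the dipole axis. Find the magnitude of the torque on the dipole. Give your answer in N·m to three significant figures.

Torque on an electric dipole: τ = pE sinθ.
τ = (2.55×10⁻¹⁰)(220)·sin150° = 2.805×10⁻⁸ N·m.

τ ≈ 2.80×10⁻⁸ N·m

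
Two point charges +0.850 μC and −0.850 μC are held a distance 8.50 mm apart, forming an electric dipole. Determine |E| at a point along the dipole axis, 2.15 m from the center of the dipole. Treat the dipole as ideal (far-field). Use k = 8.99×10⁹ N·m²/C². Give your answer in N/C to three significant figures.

E ≈ 13.1 N/C

Dipole moment p = qd = (8.50×10⁻⁷ C)(0.00850 m) = 7.225×10⁻⁹ C·m.
On the dipole axis E = 2kp/r³.
E = 2·(8.99×10⁹)(7.225×10⁻⁹) / (2.15)³ = 13.07 N/C.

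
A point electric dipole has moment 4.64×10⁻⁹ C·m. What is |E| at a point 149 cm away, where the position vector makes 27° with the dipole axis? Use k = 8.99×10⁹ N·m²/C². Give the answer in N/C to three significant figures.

E ≈ 23.2 N/C

At angle θ the dipole field magnitude is E = (kp/r³)·√(1 + 3cos²θ).
kp/r³ = (8.99×10⁹)(4.64×10⁻⁹) / (1.49)³ = 12.61 N/C.
√(1 + 3cos²27°) = √(1 + 3·0.7939) = √3.3817 ≈ 1.8389.
E ≈ 12.61 × 1.839 = 23.19 N/C.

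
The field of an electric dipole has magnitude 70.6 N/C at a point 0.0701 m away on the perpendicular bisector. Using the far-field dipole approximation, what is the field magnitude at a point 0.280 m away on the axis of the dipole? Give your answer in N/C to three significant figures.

E ≈ 2.22 N/C

Dipole fields scale as 1/r³ in the far field.
The axial field is twice the equatorial field at the same r, so the geometry factor is 2/1.
E₂ = E₁ · (2/1) · (r₁/r₂)³ = 70.6 · 2 · (0.0701/0.280)³.
(r₁/r₂)³ = (0.2504)³ = 0.01569.
E₂ ≈ 2.216 N/C.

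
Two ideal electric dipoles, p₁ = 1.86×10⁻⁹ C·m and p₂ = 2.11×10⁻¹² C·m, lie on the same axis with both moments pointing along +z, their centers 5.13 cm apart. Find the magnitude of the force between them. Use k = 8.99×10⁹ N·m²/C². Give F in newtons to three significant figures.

On-axis field of dipole 1 at distance r: E = 2kp₁/r³. Force on dipole 2 is F = p₂·dE/dr (gradient along axis).
dE/dr = −6kp₁/r⁴, so |F| = 6kp₁p₂/r⁴ (attractive for aligned moments).
F = 6(8.99×10⁹)(1.86×10⁻⁹)(2.11×10⁻¹²)/(0.0513)⁴ = 3.057×10⁻⁵ N.

F ≈ 3.06×10⁻⁵ N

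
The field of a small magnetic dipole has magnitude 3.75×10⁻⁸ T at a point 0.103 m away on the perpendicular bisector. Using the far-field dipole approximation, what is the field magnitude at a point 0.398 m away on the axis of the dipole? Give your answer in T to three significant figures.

Dipole fields scale as 1/r³ in the far field.
The axial field is twice the equatorial field at the same r, so the geometry factor is 2/1.
B₂ = B₁ · (2/1) · (r₁/r₂)³ = 3.75×10⁻⁸ · 2 · (0.103/0.398)³.
(r₁/r₂)³ = (0.2588)³ = 0.01733.
B₂ ≈ 1.300×10⁻⁹ T.

B ≈ 1.30×10⁻⁹ T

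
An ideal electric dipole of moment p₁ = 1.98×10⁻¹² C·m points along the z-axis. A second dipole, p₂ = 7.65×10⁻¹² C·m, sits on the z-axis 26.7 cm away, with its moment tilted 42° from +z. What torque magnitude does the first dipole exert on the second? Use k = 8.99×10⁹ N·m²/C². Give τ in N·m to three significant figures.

The second dipole sits on the axis of the first, so the field there is axial: E₁ = 2kp₁/r³ along +z.
E₁ = 2(8.99×10⁹)(1.98×10⁻¹²)/(0.267)³ = 1.870 N/C.
Torque on the second dipole: τ = p₂ E₁ sinθ.
τ = (7.65×10⁻¹²)(1.870)·sin42° = 9.574×10⁻¹² N·m.

τ ≈ 9.57×10⁻¹² N·m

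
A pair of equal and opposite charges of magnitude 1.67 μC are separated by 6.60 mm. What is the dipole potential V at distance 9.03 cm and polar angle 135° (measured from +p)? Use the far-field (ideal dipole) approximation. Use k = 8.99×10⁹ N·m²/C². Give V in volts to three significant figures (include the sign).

V ≈ -8590 V

Dipole moment p = qd = (1.67×10⁻⁶ C)(0.00660 m) = 1.102×10⁻⁸ C·m.
The dipole potential is V = kp cosθ / r².
V = (8.99×10⁹)(1.102×10⁻⁸)·cos135° / (0.0903)² = -8591 V.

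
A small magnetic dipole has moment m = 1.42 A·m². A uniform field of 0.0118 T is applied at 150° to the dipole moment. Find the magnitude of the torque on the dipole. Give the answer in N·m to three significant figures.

τ ≈ 0.00838 N·m

Torque on a magnetic dipole: τ = mB sinθ.
τ = (1.42)(0.0118)·sin150° = 0.008378 N·m.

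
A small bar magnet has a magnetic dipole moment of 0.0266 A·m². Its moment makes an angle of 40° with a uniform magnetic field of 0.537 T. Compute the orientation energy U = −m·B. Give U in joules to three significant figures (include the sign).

U ≈ -0.0109 J

U = −m·B = −mB cosθ.
U = −(0.0266)(0.537)·cos40° = -0.01094 J.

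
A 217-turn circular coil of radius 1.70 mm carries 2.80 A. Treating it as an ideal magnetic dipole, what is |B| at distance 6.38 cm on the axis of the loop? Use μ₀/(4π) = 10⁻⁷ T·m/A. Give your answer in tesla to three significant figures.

B ≈ 4.25×10⁻⁶ T

m = NIA = NIπa² = 217·(2.80)·π·(0.00170)² = 0.005517 A·m².
On axis B = (μ₀/4π)·2m/r³.
B = 2·(10⁻⁷)·(0.005517) / (0.0638)³ = 4.249×10⁻⁶ T.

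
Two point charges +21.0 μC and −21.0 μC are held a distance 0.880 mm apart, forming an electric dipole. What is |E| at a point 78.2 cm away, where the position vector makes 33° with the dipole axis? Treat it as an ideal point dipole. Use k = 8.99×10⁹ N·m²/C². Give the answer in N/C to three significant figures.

E ≈ 613 N/C

Dipole moment p = qd = (2.10×10⁻⁵ C)(8.80×10⁻⁴ m) = 1.848×10⁻⁸ C·m.
At angle θ the dipole field magnitude is E = (kp/r³)·√(1 + 3cos²θ).
kp/r³ = (8.99×10⁹)(1.848×10⁻⁸) / (0.782)³ = 347.4 N/C.
√(1 + 3cos²33°) = √(1 + 3·0.7034) = √3.1101 ≈ 1.7635.
E ≈ 347.4 × 1.764 = 612.7 N/C.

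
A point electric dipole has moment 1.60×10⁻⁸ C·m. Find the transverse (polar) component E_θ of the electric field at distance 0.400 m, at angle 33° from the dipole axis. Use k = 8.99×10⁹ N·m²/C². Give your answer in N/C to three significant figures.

For a dipole, E_θ = (kp sinθ)/r³.
kp/r³ = (8.99×10⁹)(1.60×10⁻⁸)/(0.400)³ = 2247 N/C.
E_θ = 2247·sin33° = 1224 N/C.

E_θ ≈ 1220 N/C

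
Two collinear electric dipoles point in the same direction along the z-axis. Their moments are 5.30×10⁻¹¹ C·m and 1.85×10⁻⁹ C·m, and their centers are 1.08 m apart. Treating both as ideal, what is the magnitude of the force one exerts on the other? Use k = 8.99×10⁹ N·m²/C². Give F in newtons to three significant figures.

On-axis field of dipole 1 at distance r: E = 2kp₁/r³. Force on dipole 2 is F = p₂·dE/dr (gradient along axis).
dE/dr = −6kp₁/r⁴, so |F| = 6kp₁p₂/r⁴ (attractive for aligned moments).
F = 6(8.99×10⁹)(5.30×10⁻¹¹)(1.85×10⁻⁹)/(1.08)⁴ = 3.887×10⁻⁹ N.

F ≈ 3.89×10⁻⁹ N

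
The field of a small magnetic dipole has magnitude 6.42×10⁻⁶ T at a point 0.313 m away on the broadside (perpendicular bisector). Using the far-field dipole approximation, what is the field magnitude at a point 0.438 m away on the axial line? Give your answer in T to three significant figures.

Dipole fields scale as 1/r³ in the far field.
The axial field is twice the equatorial field at the same r, so the geometry factor is 2/1.
B₂ = B₁ · (2/1) · (r₁/r₂)³ = 6.42×10⁻⁶ · 2 · (0.313/0.438)³.
(r₁/r₂)³ = (0.7146)³ = 0.3649.
B₂ ≈ 4.686×10⁻⁶ T.

B ≈ 4.69×10⁻⁶ T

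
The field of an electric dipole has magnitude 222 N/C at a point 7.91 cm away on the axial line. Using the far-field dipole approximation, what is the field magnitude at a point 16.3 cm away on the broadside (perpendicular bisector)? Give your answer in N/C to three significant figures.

E ≈ 12.7 N/C

Dipole fields scale as 1/r³ in the far field.
The axial field is twice the equatorial field at the same r, so the geometry factor is 1/2.
E₂ = E₁ · (1/2) · (r₁/r₂)³ = 222 · 0.5 · (7.91/16.3)³.
(r₁/r₂)³ = (0.4853)³ = 0.1143.
E₂ ≈ 12.68 N/C.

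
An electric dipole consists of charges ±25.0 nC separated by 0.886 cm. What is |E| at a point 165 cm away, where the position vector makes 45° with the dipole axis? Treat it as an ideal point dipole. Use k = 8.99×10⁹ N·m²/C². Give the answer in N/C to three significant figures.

Dipole moment p = qd = (2.50×10⁻⁸ C)(0.00886 m) = 2.215×10⁻¹⁰ C·m.
At angle θ the dipole field magnitude is E = (kp/r³)·√(1 + 3cos²θ).
kp/r³ = (8.99×10⁹)(2.215×10⁻¹⁰) / (1.65)³ = 0.4433 N/C.
√(1 + 3cos²45°) = √(1 + 3·0.5000) = √2.5000 ≈ 1.5811.
E ≈ 0.4433 × 1.581 = 0.7009 N/C.

E ≈ 0.701 N/C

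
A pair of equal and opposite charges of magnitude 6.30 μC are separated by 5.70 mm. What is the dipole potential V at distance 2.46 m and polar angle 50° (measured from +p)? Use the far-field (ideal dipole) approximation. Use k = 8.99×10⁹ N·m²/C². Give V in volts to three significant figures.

V ≈ 34.3 V

Dipole moment p = qd = (6.30×10⁻⁶ C)(0.00570 m) = 3.591×10⁻⁸ C·m.
The dipole potential is V = kp cosθ / r².
V = (8.99×10⁹)(3.591×10⁻⁸)·cos50° / (2.46)² = 34.29 V.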